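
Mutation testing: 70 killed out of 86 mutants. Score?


Mutation score = killed / total * 100
Mutation score = 70 / 86 * 100
Mutation score = 81.4%

81.4%


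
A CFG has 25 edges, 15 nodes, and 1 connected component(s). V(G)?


Formula: V(G) = E - N + 2P
V(G) = 25 - 15 + 2*1
V(G) = 10 + 2
V(G) = 12

12


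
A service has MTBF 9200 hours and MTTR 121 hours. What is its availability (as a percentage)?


Availability = MTBF / (MTBF + MTTR)
Availability = 9200 / (9200 + 121)
Availability = 9200 / 9321
Availability = 98.7019%

98.7019%


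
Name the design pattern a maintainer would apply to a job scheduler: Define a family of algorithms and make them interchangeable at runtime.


This matches the Strategy pattern

Strategy


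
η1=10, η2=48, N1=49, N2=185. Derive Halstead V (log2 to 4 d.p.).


Formula: V = N * log2(η), where N = N1 + N2 and η = η1 + η2
η = 10 + 48 = 58
N = 49 + 185 = 234
log2(58) ≈ 5.8580
V = 234 * 5.8580 = 1370.77

1370.77


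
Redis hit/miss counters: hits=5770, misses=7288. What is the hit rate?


Formula: hit rate = hits / (hits + misses) * 100
hit rate = 5770 / (5770 + 7288) * 100
hit rate = 5770 / 13058 * 100
hit rate = 44.19%

44.19%


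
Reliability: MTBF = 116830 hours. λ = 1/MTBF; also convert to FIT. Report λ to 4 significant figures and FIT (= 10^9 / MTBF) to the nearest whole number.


Formula: λ = 1 / MTBF; FIT = λ × 1e9 = 1e9 / MTBF
λ = 1 / 116830 ≈ 8.559e-06 failures/hour
FIT = 1e9 / 116830 ≈ 8559 failures per 1e9 hours (nearest whole number)

λ = 8.559e-06 /h, FIT = 8559


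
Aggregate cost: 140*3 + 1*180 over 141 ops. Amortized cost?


Formula: Amortized cost = Total cost / Operations
Total cost = (140 * 3) + (1 * 180)
Total cost = 420 + 180 = 600
Amortized = 600 / 141 = 4.2553

4.2553


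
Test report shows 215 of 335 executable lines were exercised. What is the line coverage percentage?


Coverage = covered / total * 100
Coverage = 215 / 335 * 100
Coverage = 64.18%

64.18%


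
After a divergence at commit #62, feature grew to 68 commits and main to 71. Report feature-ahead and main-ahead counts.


Common ancestor: commit #62
feature commits after divergence: 68 - 62 = 6
main commits after divergence: 71 - 62 = 9
feature is 6 commits ahead of main
main is 9 commits ahead of feature

feature ahead: 6, main ahead: 9


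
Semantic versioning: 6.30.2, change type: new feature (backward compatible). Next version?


Current: 6.30.2
Change category: 'new feature (backward compatible)' → minor bump
SemVer rule: minor bump → increment MINOR, reset PATCH to 0 (MAJOR unchanged)
New: 6.31.0

6.31.0


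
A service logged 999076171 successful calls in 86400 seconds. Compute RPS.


Formula: throughput = requests / seconds
throughput = 999076171 / 86400
throughput = 11563.38 requests/second

11563.38 requests/second


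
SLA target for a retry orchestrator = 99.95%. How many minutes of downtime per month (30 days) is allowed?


Formula: allowed downtime = period * (100 - SLA) / 100
Period (month (30 days)) = 43200 minutes
Unavailability fraction = (100 - 99.95) / 100
Allowed downtime = 43200 * (100 - 99.95) / 100
Allowed downtime = 21.6 minutes

21.6 minutes


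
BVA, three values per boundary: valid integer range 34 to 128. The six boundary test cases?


Range: [34, 128]
Boundaries: just below min, min, min+1, max-1, max, just above max
Values: [33, 34, 35, 127, 128, 129]

[33, 34, 35, 127, 128, 129]


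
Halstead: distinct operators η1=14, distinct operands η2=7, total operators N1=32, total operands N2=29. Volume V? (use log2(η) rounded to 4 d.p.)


Formula: V = N * log2(η), where N = N1 + N2 and η = η1 + η2
η = 14 + 7 = 21
N = 32 + 29 = 61
log2(21) ≈ 4.3923
V = 61 * 4.3923 = 267.93

267.93


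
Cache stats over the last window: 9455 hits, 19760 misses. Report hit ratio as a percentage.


Formula: hit rate = hits / (hits + misses) * 100
hit rate = 9455 / (9455 + 19760) * 100
hit rate = 9455 / 29215 * 100
hit rate = 32.36%

32.36%


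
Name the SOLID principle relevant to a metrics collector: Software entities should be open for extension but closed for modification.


This describes the Open/Closed Principle (OCP)

Open/Closed Principle (OCP)


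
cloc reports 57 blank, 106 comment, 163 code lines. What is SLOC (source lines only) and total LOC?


Total LOC = blank + comment + code
Total LOC = 57 + 106 + 163 = 326
SLOC (source only) = code = 163

Total LOC: 326, SLOC: 163


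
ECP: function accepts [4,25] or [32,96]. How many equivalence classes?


Valid ranges: [4,25] and [32,96]
Class 1: x < 4 — invalid
Class 2: 4 ≤ x ≤ 25 — valid
Class 3: 25 < x < 32 — invalid (gap between ranges)
Class 4: 32 ≤ x ≤ 96 — valid
Class 5: x > 96 — invalid
Total equivalence classes: 5

5 equivalence classes


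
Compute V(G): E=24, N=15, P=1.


Formula: V(G) = E - N + 2P
V(G) = 24 - 15 + 2*1
V(G) = 9 + 2
V(G) = 11

11


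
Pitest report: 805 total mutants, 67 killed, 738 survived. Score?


Mutation score = killed / total * 100
Mutation score = 67 / 805 * 100
Mutation score = 8.32%

8.32%


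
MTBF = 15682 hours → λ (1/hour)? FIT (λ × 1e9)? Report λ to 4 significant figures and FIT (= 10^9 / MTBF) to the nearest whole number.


Formula: λ = 1 / MTBF; FIT = λ × 1e9 = 1e9 / MTBF
λ = 1 / 15682 ≈ 6.377e-05 failures/hour
FIT = 1e9 / 15682 ≈ 63767 failures per 1e9 hours (nearest whole number)

λ = 6.377e-05 /h, FIT = 63767


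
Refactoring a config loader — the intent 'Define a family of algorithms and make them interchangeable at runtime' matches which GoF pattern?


This matches the Strategy pattern

Strategy


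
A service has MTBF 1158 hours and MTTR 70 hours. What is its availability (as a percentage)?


Availability = MTBF / (MTBF + MTTR)
Availability = 1158 / (1158 + 70)
Availability = 1158 / 1228
Availability = 94.2997%

94.2997%


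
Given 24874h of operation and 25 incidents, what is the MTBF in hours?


Formula: MTBF = Total operating time / Number of failures
MTBF = 24874 / 25
MTBF = 994.96 hours

994.96 hours


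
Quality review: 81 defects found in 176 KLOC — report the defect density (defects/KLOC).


Defect density = defects / KLOC
Defect density = 81 / 176
Defect density = 0.46 defects/KLOC

0.46 defects/KLOC


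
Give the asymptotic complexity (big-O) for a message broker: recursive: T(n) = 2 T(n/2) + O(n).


Reasoning: master theorem case 2 (merge-sort recurrence)
Complexity: O(n log n)

O(n log n)


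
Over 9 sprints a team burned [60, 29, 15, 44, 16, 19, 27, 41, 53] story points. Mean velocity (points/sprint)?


Formula: Avg velocity = Total points / Number of sprints
Points: [60, 29, 15, 44, 16, 19, 27, 41, 53]
Sum = 60 + 29 + 15 + 44 + 16 + 19 + 27 + 41 + 53 = 304
Avg velocity = 304 / 9 = 33.78 points/sprint

33.78 points/sprint


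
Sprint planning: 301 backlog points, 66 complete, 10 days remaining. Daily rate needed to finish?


Formula: Required rate = Remaining points / Days left
Remaining = 301 - 66 = 235 points
Required rate = 235 / 10 = 23.5 points/day

23.5 points/day


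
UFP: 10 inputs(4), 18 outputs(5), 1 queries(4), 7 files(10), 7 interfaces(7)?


UFP = EI*4 + EO*5 + EQ*4 + ILF*10 + EIF*7
UFP = 10*4 + 18*5 + 1*4 + 7*10 + 7*7
UFP = 40 + 90 + 4 + 70 + 49
UFP = 253

253


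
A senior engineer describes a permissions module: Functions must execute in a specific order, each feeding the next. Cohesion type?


Reasoning: Output of one is input to next
Type: Sequential cohesion

Sequential cohesion


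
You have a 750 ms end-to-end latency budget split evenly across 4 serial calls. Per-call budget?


Formula: per_stage = total_budget / stages
per_stage = 750 / 4
per_stage = 187.5 ms

187.5 ms


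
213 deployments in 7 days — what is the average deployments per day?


Formula: deployments per day = releases / days
= 213 / 7
= 30.429 deploys/day
(equivalently, 213.0 deploys/week)

30.429 deploys/day


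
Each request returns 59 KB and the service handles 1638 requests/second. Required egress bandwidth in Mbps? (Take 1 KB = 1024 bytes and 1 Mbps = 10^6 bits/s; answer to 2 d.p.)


Formula: Mbps = payload_bytes * RPS * 8 / 1e6
Payload per request = 59 KB = 59 * 1024 = 60416 bytes
Total bytes/sec = 60416 * 1638 = 98961408
Total bits/sec = 98961408 * 8 = 791691264
Mbps = 791691264 / 1e6 = 791.69

791.69 Mbps


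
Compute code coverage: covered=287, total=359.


Coverage = covered / total * 100
Coverage = 287 / 359 * 100
Coverage = 79.94%

79.94%


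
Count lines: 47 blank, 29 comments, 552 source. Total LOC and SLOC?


Total LOC = blank + comment + code
Total LOC = 47 + 29 + 552 = 628
SLOC (source only) = code = 552

Total LOC: 628, SLOC: 552


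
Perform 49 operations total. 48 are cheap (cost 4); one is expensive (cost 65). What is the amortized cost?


Formula: Amortized cost = Total cost / Operations
Total cost = (48 * 4) + (1 * 65)
Total cost = 192 + 65 = 257
Amortized = 257 / 49 = 5.2449

5.2449


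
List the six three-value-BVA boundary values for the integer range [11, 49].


Range: [11, 49]
Boundaries: just below min, min, min+1, max-1, max, just above max
Values: [10, 11, 12, 48, 49, 50]

[10, 11, 12, 48, 49, 50]


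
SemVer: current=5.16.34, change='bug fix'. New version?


Current: 5.16.34
Change category: 'bug fix' → patch bump
SemVer rule: patch bump → increment PATCH (MAJOR and MINOR unchanged)
New: 5.16.35

5.16.35


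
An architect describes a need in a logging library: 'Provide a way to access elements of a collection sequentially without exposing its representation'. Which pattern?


This matches the Iterator pattern

Iterator


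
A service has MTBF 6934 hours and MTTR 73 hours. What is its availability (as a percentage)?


Availability = MTBF / (MTBF + MTTR)
Availability = 6934 / (6934 + 73)
Availability = 6934 / 7007
Availability = 98.9582%

98.9582%


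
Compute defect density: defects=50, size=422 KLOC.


Defect density = defects / KLOC
Defect density = 50 / 422
Defect density = 0.118 defects/KLOC

0.118 defects/KLOC


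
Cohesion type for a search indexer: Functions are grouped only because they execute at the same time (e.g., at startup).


Reasoning: Related by timing only
Type: Temporal cohesion

Temporal cohesion


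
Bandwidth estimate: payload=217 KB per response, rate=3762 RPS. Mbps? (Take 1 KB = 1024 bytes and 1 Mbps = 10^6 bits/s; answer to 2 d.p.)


Formula: Mbps = payload_bytes * RPS * 8 / 1e6
Payload per request = 217 KB = 217 * 1024 = 222208 bytes
Total bytes/sec = 222208 * 3762 = 835946496
Total bits/sec = 835946496 * 8 = 6687571968
Mbps = 6687571968 / 1e6 = 6687.57

6687.57 Mbps


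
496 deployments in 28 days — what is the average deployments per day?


Formula: deployments per day = releases / days
= 496 / 28
= 17.714 deploys/day
(equivalently, 124.0 deploys/week)

17.714 deploys/day


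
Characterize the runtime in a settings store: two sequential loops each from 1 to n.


Reasoning: sequential dominates: O(n) + O(n) = O(n)
Complexity: O(n)

O(n)


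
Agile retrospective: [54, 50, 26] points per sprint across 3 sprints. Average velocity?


Formula: Avg velocity = Total points / Number of sprints
Points: [54, 50, 26]
Sum = 54 + 50 + 26 = 130
Avg velocity = 130 / 3 = 43.33 points/sprint

43.33 points/sprint


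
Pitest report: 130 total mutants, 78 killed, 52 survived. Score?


Mutation score = killed / total * 100
Mutation score = 78 / 130 * 100
Mutation score = 60.0%

60.0%


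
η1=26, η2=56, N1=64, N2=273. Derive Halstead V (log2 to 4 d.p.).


Formula: V = N * log2(η), where N = N1 + N2 and η = η1 + η2
η = 26 + 56 = 82
N = 64 + 273 = 337
log2(82) ≈ 6.3576
V = 337 * 6.3576 = 2142.51

2142.51


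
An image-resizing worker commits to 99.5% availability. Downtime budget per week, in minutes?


Formula: allowed downtime = period * (100 - SLA) / 100
Period (week) = 10080 minutes
Unavailability fraction = (100 - 99.5) / 100
Allowed downtime = 10080 * (100 - 99.5) / 100
Allowed downtime = 50.4 minutes

50.4 minutes


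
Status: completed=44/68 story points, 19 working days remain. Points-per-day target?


Formula: Required rate = Remaining points / Days left
Remaining = 68 - 44 = 24 points
Required rate = 24 / 19 = 1.26 points/day

1.26 points/day


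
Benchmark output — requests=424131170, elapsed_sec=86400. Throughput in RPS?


Formula: throughput = requests / seconds
throughput = 424131170 / 86400
throughput = 4908.93 requests/second

4908.93 requests/second


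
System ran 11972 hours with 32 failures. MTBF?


Formula: MTBF = Total operating time / Number of failures
MTBF = 11972 / 32
MTBF = 374.13 hours

374.13 hours


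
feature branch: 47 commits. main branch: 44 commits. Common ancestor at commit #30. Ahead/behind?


Common ancestor: commit #30
feature commits after divergence: 47 - 30 = 17
main commits after divergence: 44 - 30 = 14
feature is 17 commits ahead of main
main is 14 commits ahead of feature

feature ahead: 17, main ahead: 14


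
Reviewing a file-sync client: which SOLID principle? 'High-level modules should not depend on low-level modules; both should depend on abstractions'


This describes the Dependency Inversion Principle (DIP)

Dependency Inversion Principle (DIP)


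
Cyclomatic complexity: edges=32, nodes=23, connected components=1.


Formula: V(G) = E - N + 2P
V(G) = 32 - 23 + 2*1
V(G) = 9 + 2
V(G) = 11

11


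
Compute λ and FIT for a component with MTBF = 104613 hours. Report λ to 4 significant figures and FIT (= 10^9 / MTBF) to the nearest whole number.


Formula: λ = 1 / MTBF; FIT = λ × 1e9 = 1e9 / MTBF
λ = 1 / 104613 ≈ 9.559e-06 failures/hour
FIT = 1e9 / 104613 ≈ 9559 failures per 1e9 hours (nearest whole number)

λ = 9.559e-06 /h, FIT = 9559


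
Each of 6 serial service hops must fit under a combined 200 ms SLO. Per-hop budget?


Formula: per_stage = total_budget / stages
per_stage = 200 / 6
per_stage = 33.33 ms

33.33 ms


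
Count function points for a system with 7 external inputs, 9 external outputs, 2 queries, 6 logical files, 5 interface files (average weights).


UFP = EI*4 + EO*5 + EQ*4 + ILF*10 + EIF*7
UFP = 7*4 + 9*5 + 2*4 + 6*10 + 5*7
UFP = 28 + 45 + 8 + 60 + 35
UFP = 176

176


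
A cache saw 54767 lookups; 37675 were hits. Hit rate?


Formula: hit rate = hits / (hits + misses) * 100
hit rate = 37675 / (37675 + 17092) * 100
hit rate = 37675 / 54767 * 100
hit rate = 68.79%

68.79%


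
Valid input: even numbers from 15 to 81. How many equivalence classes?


Constraint: even integers in [15, 81]
Class 1: x < 15 — out-of-range invalid
Class 2: x in [15,81] but odd — wrong type invalid
Class 3: x in [15,81] and even — valid
Class 4: x > 81 — out-of-range invalid
Total equivalence classes: 4

4 equivalence classes


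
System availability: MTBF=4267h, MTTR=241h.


Availability = MTBF / (MTBF + MTTR)
Availability = 4267 / (4267 + 241)
Availability = 4267 / 4508
Availability = 94.6539%

94.6539%


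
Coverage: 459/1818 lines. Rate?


Coverage = covered / total * 100
Coverage = 459 / 1818 * 100
Coverage = 25.25%

25.25%


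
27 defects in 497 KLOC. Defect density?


Defect density = defects / KLOC
Defect density = 27 / 497
Defect density = 0.054 defects/KLOC

0.054 defects/KLOC


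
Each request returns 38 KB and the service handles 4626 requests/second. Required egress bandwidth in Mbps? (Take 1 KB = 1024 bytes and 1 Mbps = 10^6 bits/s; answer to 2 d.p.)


Formula: Mbps = payload_bytes * RPS * 8 / 1e6
Payload per request = 38 KB = 38 * 1024 = 38912 bytes
Total bytes/sec = 38912 * 4626 = 180006912
Total bits/sec = 180006912 * 8 = 1440055296
Mbps = 1440055296 / 1e6 = 1440.06

1440.06 Mbps


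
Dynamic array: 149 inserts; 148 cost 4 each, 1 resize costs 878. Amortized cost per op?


Formula: Amortized cost = Total cost / Operations
Total cost = (148 * 4) + (1 * 878)
Total cost = 592 + 878 = 1470
Amortized = 1470 / 149 = 9.8658

9.8658


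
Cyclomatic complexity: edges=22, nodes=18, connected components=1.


Formula: V(G) = E - N + 2P
V(G) = 22 - 18 + 2*1
V(G) = 4 + 2
V(G) = 6

6


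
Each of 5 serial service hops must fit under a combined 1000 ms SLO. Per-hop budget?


Formula: per_stage = total_budget / stages
per_stage = 1000 / 5
per_stage = 200.0 ms

200.0 ms


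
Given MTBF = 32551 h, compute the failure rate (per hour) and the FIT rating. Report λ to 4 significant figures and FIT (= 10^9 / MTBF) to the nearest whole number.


Formula: λ = 1 / MTBF; FIT = λ × 1e9 = 1e9 / MTBF
λ = 1 / 32551 ≈ 3.072e-05 failures/hour
FIT = 1e9 / 32551 ≈ 30721 failures per 1e9 hours (nearest whole number)

λ = 3.072e-05 /h, FIT = 30721


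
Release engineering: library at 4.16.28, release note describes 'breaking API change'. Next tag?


Current: 4.16.28
Change category: 'breaking API change' → major bump
SemVer rule: major bump → increment MAJOR, reset MINOR and PATCH to 0
New: 5.0.0

5.0.0


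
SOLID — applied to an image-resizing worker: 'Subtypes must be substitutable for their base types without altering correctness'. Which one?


This describes the Liskov Substitution Principle (LSP)

Liskov Substitution Principle (LSP)


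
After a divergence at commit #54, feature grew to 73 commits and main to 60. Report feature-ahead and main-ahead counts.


Common ancestor: commit #54
feature commits after divergence: 73 - 54 = 19
main commits after divergence: 60 - 54 = 6
feature is 19 commits ahead of main
main is 6 commits ahead of feature

feature ahead: 19, main ahead: 6


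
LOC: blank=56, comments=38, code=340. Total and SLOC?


Total LOC = blank + comment + code
Total LOC = 56 + 38 + 340 = 434
SLOC (source only) = code = 340

Total LOC: 434, SLOC: 340


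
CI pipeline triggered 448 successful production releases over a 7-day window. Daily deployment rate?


Formula: deployments per day = releases / days
= 448 / 7
= 64.0 deploys/day
(equivalently, 448.0 deploys/week)

64.0 deploys/day


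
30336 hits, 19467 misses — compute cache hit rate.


Formula: hit rate = hits / (hits + misses) * 100
hit rate = 30336 / (30336 + 19467) * 100
hit rate = 30336 / 49803 * 100
hit rate = 60.91%

60.91%


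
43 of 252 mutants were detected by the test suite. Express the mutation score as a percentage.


Mutation score = killed / total * 100
Mutation score = 43 / 252 * 100
Mutation score = 17.06%

17.06%


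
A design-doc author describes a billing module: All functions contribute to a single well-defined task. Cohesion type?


Reasoning: Best: single purpose
Type: Functional cohesion

Functional cohesion


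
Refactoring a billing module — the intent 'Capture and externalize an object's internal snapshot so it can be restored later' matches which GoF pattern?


This matches the Memento pattern

Memento


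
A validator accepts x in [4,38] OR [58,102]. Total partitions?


Valid ranges: [4,38] and [58,102]
Class 1: x < 4 — invalid
Class 2: 4 ≤ x ≤ 38 — valid
Class 3: 38 < x < 58 — invalid (gap between ranges)
Class 4: 58 ≤ x ≤ 102 — valid
Class 5: x > 102 — invalid
Total equivalence classes: 5

5 equivalence classes


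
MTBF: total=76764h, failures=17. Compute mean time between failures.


Formula: MTBF = Total operating time / Number of failures
MTBF = 76764 / 17
MTBF = 4515.53 hours

4515.53 hours


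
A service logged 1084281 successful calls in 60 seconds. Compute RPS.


Formula: throughput = requests / seconds
throughput = 1084281 / 60
throughput = 18071.35 requests/second

18071.35 requests/second


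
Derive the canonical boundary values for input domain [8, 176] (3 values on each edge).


Range: [8, 176]
Boundaries: just below min, min, min+1, max-1, max, just above max
Values: [7, 8, 9, 175, 176, 177]

[7, 8, 9, 175, 176, 177]


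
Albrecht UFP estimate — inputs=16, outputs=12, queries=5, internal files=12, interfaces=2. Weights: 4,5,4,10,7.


UFP = EI*4 + EO*5 + EQ*4 + ILF*10 + EIF*7
UFP = 16*4 + 12*5 + 5*4 + 12*10 + 2*7
UFP = 64 + 60 + 20 + 120 + 14
UFP = 278

278


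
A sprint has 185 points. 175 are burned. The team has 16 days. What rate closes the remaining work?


Formula: Required rate = Remaining points / Days left
Remaining = 185 - 175 = 10 points
Required rate = 10 / 16 = 0.63 points/day

0.63 points/day


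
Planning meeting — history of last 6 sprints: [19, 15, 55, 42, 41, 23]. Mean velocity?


Formula: Avg velocity = Total points / Number of sprints
Points: [19, 15, 55, 42, 41, 23]
Sum = 19 + 15 + 55 + 42 + 41 + 23 = 195
Avg velocity = 195 / 6 = 32.5 points/sprint

32.5 points/sprint


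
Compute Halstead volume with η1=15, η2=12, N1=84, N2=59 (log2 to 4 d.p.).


Formula: V = N * log2(η), where N = N1 + N2 and η = η1 + η2
η = 15 + 12 = 27
N = 84 + 59 = 143
log2(27) ≈ 4.7549
V = 143 * 4.7549 = 679.95

679.95


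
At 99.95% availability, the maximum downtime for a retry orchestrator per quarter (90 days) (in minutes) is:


Formula: allowed downtime = period * (100 - SLA) / 100
Period (quarter (90 days)) = 129600 minutes
Unavailability fraction = (100 - 99.95) / 100
Allowed downtime = 129600 * (100 - 99.95) / 100
Allowed downtime = 64.8 minutes

64.8 minutes


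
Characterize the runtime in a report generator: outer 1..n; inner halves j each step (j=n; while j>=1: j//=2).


Reasoning: n times log n
Complexity: O(n log n)

O(n log n)


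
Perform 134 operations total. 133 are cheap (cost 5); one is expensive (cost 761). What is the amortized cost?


Formula: Amortized cost = Total cost / Operations
Total cost = (133 * 5) + (1 * 761)
Total cost = 665 + 761 = 1426
Amortized = 1426 / 134 = 10.6418

10.6418


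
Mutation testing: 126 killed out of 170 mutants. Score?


Mutation score = killed / total * 100
Mutation score = 126 / 170 * 100
Mutation score = 74.12%

74.12%


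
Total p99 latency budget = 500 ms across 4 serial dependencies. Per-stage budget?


Formula: per_stage = total_budget / stages
per_stage = 500 / 4
per_stage = 125.0 ms

125.0 ms


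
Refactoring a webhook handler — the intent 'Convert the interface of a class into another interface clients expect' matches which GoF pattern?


This matches the Adapter pattern

Adapter


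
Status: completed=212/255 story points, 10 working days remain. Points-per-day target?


Formula: Required rate = Remaining points / Days left
Remaining = 255 - 212 = 43 points
Required rate = 43 / 10 = 4.3 points/day

4.3 points/day


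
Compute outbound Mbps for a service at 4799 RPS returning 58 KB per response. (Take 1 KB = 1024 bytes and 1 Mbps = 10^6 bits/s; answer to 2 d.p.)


Formula: Mbps = payload_bytes * RPS * 8 / 1e6
Payload per request = 58 KB = 58 * 1024 = 59392 bytes
Total bytes/sec = 59392 * 4799 = 285022208
Total bits/sec = 285022208 * 8 = 2280177664
Mbps = 2280177664 / 1e6 = 2280.18

2280.18 Mbps


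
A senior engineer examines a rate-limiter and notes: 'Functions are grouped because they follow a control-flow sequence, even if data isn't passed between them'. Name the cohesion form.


Reasoning: Grouped by order of execution within a routine, not by data flow
Type: Procedural cohesion

Procedural cohesion


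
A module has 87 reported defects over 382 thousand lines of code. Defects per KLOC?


Defect density = defects / KLOC
Defect density = 87 / 382
Defect density = 0.228 defects/KLOC

0.228 defects/KLOC


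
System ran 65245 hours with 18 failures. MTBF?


Formula: MTBF = Total operating time / Number of failures
MTBF = 65245 / 18
MTBF = 3624.72 hours

3624.72 hours


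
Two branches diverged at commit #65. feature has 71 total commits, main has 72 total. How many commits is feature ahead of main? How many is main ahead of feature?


Common ancestor: commit #65
feature commits after divergence: 71 - 65 = 6
main commits after divergence: 72 - 65 = 7
feature is 6 commits ahead of main
main is 7 commits ahead of feature

feature ahead: 6, main ahead: 7


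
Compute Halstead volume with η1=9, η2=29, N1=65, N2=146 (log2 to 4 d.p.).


Formula: V = N * log2(η), where N = N1 + N2 and η = η1 + η2
η = 9 + 29 = 38
N = 65 + 146 = 211
log2(38) ≈ 5.2479
V = 211 * 5.2479 = 1107.31

1107.31


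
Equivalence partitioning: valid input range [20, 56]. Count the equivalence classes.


Valid range: [20, 56]
Class 1: x < 20 — invalid
Class 2: 20 ≤ x ≤ 56 — valid
Class 3: x > 56 — invalid
Total equivalence classes: 3

3 equivalence classes


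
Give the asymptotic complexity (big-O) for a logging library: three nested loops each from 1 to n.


Reasoning: three levels of nesting over n
Complexity: O(n^3)

O(n^3)


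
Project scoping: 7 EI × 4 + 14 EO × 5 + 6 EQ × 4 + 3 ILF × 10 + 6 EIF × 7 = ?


UFP = EI*4 + EO*5 + EQ*4 + ILF*10 + EIF*7
UFP = 7*4 + 14*5 + 6*4 + 3*10 + 6*7
UFP = 28 + 70 + 24 + 30 + 42
UFP = 194

194


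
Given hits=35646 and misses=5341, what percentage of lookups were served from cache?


Formula: hit rate = hits / (hits + misses) * 100
hit rate = 35646 / (35646 + 5341) * 100
hit rate = 35646 / 40987 * 100
hit rate = 86.97%

86.97%


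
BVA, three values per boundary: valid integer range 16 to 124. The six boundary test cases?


Range: [16, 124]
Boundaries: just below min, min, min+1, max-1, max, just above max
Values: [15, 16, 17, 123, 124, 125]

[15, 16, 17, 123, 124, 125]


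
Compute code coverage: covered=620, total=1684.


Coverage = covered / total * 100
Coverage = 620 / 1684 * 100
Coverage = 36.82%

36.82%


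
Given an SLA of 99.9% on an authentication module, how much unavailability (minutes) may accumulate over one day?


Formula: allowed downtime = period * (100 - SLA) / 100
Period (day) = 1440 minutes
Unavailability fraction = (100 - 99.9) / 100
Allowed downtime = 1440 * (100 - 99.9) / 100
Allowed downtime = 1.44 minutes

1.44 minutes


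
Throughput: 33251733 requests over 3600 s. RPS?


Formula: throughput = requests / seconds
throughput = 33251733 / 3600
throughput = 9236.59 requests/second

9236.59 requests/second


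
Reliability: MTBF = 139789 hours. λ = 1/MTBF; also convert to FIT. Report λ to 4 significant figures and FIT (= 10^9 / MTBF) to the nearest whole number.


Formula: λ = 1 / MTBF; FIT = λ × 1e9 = 1e9 / MTBF
λ = 1 / 139789 ≈ 7.154e-06 failures/hour
FIT = 1e9 / 139789 ≈ 7154 failures per 1e9 hours (nearest whole number)

λ = 7.154e-06 /h, FIT = 7154


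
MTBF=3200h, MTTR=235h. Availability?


Availability = MTBF / (MTBF + MTTR)
Availability = 3200 / (3200 + 235)
Availability = 3200 / 3435
Availability = 93.1587%

93.1587%


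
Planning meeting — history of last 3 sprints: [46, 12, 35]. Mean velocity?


Formula: Avg velocity = Total points / Number of sprints
Points: [46, 12, 35]
Sum = 46 + 12 + 35 = 93
Avg velocity = 93 / 3 = 31.0 points/sprint

31.0 points/sprint


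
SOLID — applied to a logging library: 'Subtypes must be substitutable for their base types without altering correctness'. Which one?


This describes the Liskov Substitution Principle (LSP)

Liskov Substitution Principle (LSP)


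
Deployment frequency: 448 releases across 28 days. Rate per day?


Formula: deployments per day = releases / days
= 448 / 28
= 16.0 deploys/day
(equivalently, 112.0 deploys/week)

16.0 deploys/day


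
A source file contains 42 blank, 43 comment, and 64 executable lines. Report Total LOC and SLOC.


Total LOC = blank + comment + code
Total LOC = 42 + 43 + 64 = 149
SLOC (source only) = code = 64

Total LOC: 149, SLOC: 64


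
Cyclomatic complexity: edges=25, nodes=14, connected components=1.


Formula: V(G) = E - N + 2P
V(G) = 25 - 14 + 2*1
V(G) = 11 + 2
V(G) = 13

13


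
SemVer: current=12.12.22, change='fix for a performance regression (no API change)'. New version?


Current: 12.12.22
Change category: 'fix for a performance regression (no API change)' → patch bump
SemVer rule: patch bump → increment PATCH (MAJOR and MINOR unchanged)
New: 12.12.23

12.12.23


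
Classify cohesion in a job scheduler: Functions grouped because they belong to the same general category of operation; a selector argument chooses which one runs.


Reasoning: Grouped by category of activity, not by data or sequence
Type: Logical cohesion

Logical cohesion


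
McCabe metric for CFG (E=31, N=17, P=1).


Formula: V(G) = E - N + 2P
V(G) = 31 - 17 + 2*1
V(G) = 14 + 2
V(G) = 16

16


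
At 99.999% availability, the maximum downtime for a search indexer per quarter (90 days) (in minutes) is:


Formula: allowed downtime = period * (100 - SLA) / 100
Period (quarter (90 days)) = 129600 minutes
Unavailability fraction = (100 - 99.999) / 100
Allowed downtime = 129600 * (100 - 99.999) / 100
Allowed downtime = 1.296 minutes

1.296 minutes


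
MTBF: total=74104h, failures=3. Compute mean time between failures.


Formula: MTBF = Total operating time / Number of failures
MTBF = 74104 / 3
MTBF = 24701.33 hours

24701.33 hours


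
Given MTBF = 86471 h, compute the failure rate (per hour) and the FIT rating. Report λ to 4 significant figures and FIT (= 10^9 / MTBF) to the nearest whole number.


Formula: λ = 1 / MTBF; FIT = λ × 1e9 = 1e9 / MTBF
λ = 1 / 86471 ≈ 1.156e-05 failures/hour
FIT = 1e9 / 86471 ≈ 11565 failures per 1e9 hours (nearest whole number)

λ = 1.156e-05 /h, FIT = 11565


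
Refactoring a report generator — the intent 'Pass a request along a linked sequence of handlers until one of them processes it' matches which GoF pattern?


This matches the Chain of Responsibility pattern

Chain of Responsibility


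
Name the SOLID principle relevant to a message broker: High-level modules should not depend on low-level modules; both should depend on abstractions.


This describes the Dependency Inversion Principle (DIP)

Dependency Inversion Principle (DIP)


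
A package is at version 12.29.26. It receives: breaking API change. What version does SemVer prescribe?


Current: 12.29.26
Change category: 'breaking API change' → major bump
SemVer rule: major bump → increment MAJOR, reset MINOR and PATCH to 0
New: 13.0.0

13.0.0


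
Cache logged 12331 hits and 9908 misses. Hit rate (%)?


Formula: hit rate = hits / (hits + misses) * 100
hit rate = 12331 / (12331 + 9908) * 100
hit rate = 12331 / 22239 * 100
hit rate = 55.45%

55.45%


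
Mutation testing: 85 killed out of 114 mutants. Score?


Mutation score = killed / total * 100
Mutation score = 85 / 114 * 100
Mutation score = 74.56%

74.56%


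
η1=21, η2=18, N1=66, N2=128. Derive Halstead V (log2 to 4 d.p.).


Formula: V = N * log2(η), where N = N1 + N2 and η = η1 + η2
η = 21 + 18 = 39
N = 66 + 128 = 194
log2(39) ≈ 5.2854
V = 194 * 5.2854 = 1025.37

1025.37


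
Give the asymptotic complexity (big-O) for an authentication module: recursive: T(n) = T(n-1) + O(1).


Reasoning: linear recursion with constant work per frame
Complexity: O(n)

O(n)


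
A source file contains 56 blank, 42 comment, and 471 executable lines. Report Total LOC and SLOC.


Total LOC = blank + comment + code
Total LOC = 56 + 42 + 471 = 569
SLOC (source only) = code = 471

Total LOC: 569, SLOC: 471


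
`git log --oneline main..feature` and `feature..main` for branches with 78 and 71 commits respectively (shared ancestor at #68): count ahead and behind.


Common ancestor: commit #68
feature commits after divergence: 78 - 68 = 10
main commits after divergence: 71 - 68 = 3
feature is 10 commits ahead of main
main is 3 commits ahead of feature

feature ahead: 10, main ahead: 3


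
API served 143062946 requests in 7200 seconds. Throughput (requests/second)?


Formula: throughput = requests / seconds
throughput = 143062946 / 7200
throughput = 19869.85 requests/second

19869.85 requests/second


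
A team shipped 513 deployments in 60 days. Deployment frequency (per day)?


Formula: deployments per day = releases / days
= 513 / 60
= 8.55 deploys/day
(equivalently, 59.85 deploys/week)

8.55 deploys/day


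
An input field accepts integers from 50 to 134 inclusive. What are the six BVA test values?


Range: [50, 134]
Boundaries: just below min, min, min+1, max-1, max, just above max
Values: [49, 50, 51, 133, 134, 135]

[49, 50, 51, 133, 134, 135]


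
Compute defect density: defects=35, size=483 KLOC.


Defect density = defects / KLOC
Defect density = 35 / 483
Defect density = 0.072 defects/KLOC

0.072 defects/KLOC


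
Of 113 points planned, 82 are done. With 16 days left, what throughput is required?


Formula: Required rate = Remaining points / Days left
Remaining = 113 - 82 = 31 points
Required rate = 31 / 16 = 1.94 points/day

1.94 points/day


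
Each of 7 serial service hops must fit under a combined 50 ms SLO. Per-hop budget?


Formula: per_stage = total_budget / stages
per_stage = 50 / 7
per_stage = 7.14 ms

7.14 ms


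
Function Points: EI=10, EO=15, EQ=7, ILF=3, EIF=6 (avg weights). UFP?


UFP = EI*4 + EO*5 + EQ*4 + ILF*10 + EIF*7
UFP = 10*4 + 15*5 + 7*4 + 3*10 + 6*7
UFP = 40 + 75 + 28 + 30 + 42
UFP = 215

215


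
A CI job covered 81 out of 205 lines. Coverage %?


Coverage = covered / total * 100
Coverage = 81 / 205 * 100
Coverage = 39.51%

39.51%


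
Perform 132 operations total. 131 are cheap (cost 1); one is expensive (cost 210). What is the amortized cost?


Formula: Amortized cost = Total cost / Operations
Total cost = (131 * 1) + (1 * 210)
Total cost = 131 + 210 = 341
Amortized = 341 / 132 = 2.5833

2.5833


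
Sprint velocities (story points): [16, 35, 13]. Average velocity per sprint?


Formula: Avg velocity = Total points / Number of sprints
Points: [16, 35, 13]
Sum = 16 + 35 + 13 = 64
Avg velocity = 64 / 3 = 21.33 points/sprint

21.33 points/sprint


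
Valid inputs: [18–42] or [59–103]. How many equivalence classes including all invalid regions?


Valid ranges: [18,42] and [59,103]
Class 1: x < 18 — invalid
Class 2: 18 ≤ x ≤ 42 — valid
Class 3: 42 < x < 59 — invalid (gap between ranges)
Class 4: 59 ≤ x ≤ 103 — valid
Class 5: x > 103 — invalid
Total equivalence classes: 5

5 equivalence classes


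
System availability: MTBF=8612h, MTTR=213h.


Availability = MTBF / (MTBF + MTTR)
Availability = 8612 / (8612 + 213)
Availability = 8612 / 8825
Availability = 97.5864%

97.5864%


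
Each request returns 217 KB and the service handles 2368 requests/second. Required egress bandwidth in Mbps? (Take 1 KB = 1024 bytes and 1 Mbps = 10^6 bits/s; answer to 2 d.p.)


Formula: Mbps = payload_bytes * RPS * 8 / 1e6
Payload per request = 217 KB = 217 * 1024 = 222208 bytes
Total bytes/sec = 222208 * 2368 = 526188544
Total bits/sec = 526188544 * 8 = 4209508352
Mbps = 4209508352 / 1e6 = 4209.51

4209.51 Mbps


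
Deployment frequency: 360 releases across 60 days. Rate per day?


Formula: deployments per day = releases / days
= 360 / 60
= 6.0 deploys/day
(equivalently, 42.0 deploys/week)

6.0 deploys/day


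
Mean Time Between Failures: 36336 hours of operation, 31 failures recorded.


Formula: MTBF = Total operating time / Number of failures
MTBF = 36336 / 31
MTBF = 1172.13 hours

1172.13 hours


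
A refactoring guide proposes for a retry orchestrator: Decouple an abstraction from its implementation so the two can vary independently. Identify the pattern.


This matches the Bridge pattern

Bridge


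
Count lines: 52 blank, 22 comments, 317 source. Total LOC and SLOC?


Total LOC = blank + comment + code
Total LOC = 52 + 22 + 317 = 391
SLOC (source only) = code = 317

Total LOC: 391, SLOC: 317


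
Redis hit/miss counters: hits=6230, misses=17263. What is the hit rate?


Formula: hit rate = hits / (hits + misses) * 100
hit rate = 6230 / (6230 + 17263) * 100
hit rate = 6230 / 23493 * 100
hit rate = 26.52%

26.52%


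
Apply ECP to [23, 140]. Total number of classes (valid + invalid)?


Valid range: [23, 140]
Class 1: x < 23 — invalid
Class 2: 23 ≤ x ≤ 140 — valid
Class 3: x > 140 — invalid
Total equivalence classes: 3

3 equivalence classes


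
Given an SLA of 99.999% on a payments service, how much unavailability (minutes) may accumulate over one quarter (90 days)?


Formula: allowed downtime = period * (100 - SLA) / 100
Period (quarter (90 days)) = 129600 minutes
Unavailability fraction = (100 - 99.999) / 100
Allowed downtime = 129600 * (100 - 99.999) / 100
Allowed downtime = 1.296 minutes

1.296 minutes


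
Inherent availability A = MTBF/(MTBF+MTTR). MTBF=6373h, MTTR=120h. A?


Availability = MTBF / (MTBF + MTTR)
Availability = 6373 / (6373 + 120)
Availability = 6373 / 6493
Availability = 98.1519%

98.1519%


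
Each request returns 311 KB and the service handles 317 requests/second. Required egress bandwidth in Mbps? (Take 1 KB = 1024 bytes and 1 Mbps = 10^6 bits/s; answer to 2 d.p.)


Formula: Mbps = payload_bytes * RPS * 8 / 1e6
Payload per request = 311 KB = 311 * 1024 = 318464 bytes
Total bytes/sec = 318464 * 317 = 100953088
Total bits/sec = 100953088 * 8 = 807624704
Mbps = 807624704 / 1e6 = 807.62

807.62 Mbps


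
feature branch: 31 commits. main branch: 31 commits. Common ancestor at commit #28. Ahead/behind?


Common ancestor: commit #28
feature commits after divergence: 31 - 28 = 3
main commits after divergence: 31 - 28 = 3
feature is 3 commits ahead of main
main is 3 commits ahead of feature

feature ahead: 3, main ahead: 3


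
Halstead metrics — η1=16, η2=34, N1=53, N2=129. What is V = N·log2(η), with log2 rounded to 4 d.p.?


Formula: V = N * log2(η), where N = N1 + N2 and η = η1 + η2
η = 16 + 34 = 50
N = 53 + 129 = 182
log2(50) ≈ 5.6439
V = 182 * 5.6439 = 1027.19

1027.19


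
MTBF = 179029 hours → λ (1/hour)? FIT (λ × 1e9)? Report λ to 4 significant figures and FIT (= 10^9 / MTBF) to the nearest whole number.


Formula: λ = 1 / MTBF; FIT = λ × 1e9 = 1e9 / MTBF
λ = 1 / 179029 ≈ 5.586e-06 failures/hour
FIT = 1e9 / 179029 ≈ 5586 failures per 1e9 hours (nearest whole number)

λ = 5.586e-06 /h, FIT = 5586


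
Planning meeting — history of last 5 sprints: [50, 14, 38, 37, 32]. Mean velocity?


Formula: Avg velocity = Total points / Number of sprints
Points: [50, 14, 38, 37, 32]
Sum = 50 + 14 + 38 + 37 + 32 = 171
Avg velocity = 171 / 5 = 34.2 points/sprint

34.2 points/sprint


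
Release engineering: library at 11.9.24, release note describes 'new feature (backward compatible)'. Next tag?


Current: 11.9.24
Change category: 'new feature (backward compatible)' → minor bump
SemVer rule: minor bump → increment MINOR, reset PATCH to 0 (MAJOR unchanged)
New: 11.10.0

11.10.0


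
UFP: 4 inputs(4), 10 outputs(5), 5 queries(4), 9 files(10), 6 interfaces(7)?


UFP = EI*4 + EO*5 + EQ*4 + ILF*10 + EIF*7
UFP = 4*4 + 10*5 + 5*4 + 9*10 + 6*7
UFP = 16 + 50 + 20 + 90 + 42
UFP = 218

218


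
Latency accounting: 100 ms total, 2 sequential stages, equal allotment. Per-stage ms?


Formula: per_stage = total_budget / stages
per_stage = 100 / 2
per_stage = 50.0 ms

50.0 ms


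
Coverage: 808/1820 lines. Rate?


Coverage = covered / total * 100
Coverage = 808 / 1820 * 100
Coverage = 44.4%

44.4%


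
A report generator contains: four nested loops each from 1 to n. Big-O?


Reasoning: four levels of nesting
Complexity: O(n^4)

O(n^4)


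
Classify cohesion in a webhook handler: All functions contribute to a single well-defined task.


Reasoning: Best: single purpose
Type: Functional cohesion

Functional cohesion


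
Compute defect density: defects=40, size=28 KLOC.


Defect density = defects / KLOC
Defect density = 40 / 28
Defect density = 1.429 defects/KLOC

1.429 defects/KLOC
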